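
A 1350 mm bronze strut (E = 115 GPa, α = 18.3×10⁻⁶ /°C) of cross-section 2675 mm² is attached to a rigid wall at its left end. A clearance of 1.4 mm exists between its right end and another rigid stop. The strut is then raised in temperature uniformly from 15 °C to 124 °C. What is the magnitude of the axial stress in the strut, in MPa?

σ ≈ 110 MPa (compressive)

Unrestrained expansion: δ_free = αΔT L = 18.3×10⁻⁶ × 109 × 1350 = 2.693 mm.
This exceeds the 1.4 mm gap, so the wall pushes back. The portion of expansion that must be recovered elastically is δ_free − gap = 2.693 − 1.4 = 1.293 mm.
So σ = E(δ_free − g)/L = 115×10³ × 1.293/1350 = 110.1 MPa.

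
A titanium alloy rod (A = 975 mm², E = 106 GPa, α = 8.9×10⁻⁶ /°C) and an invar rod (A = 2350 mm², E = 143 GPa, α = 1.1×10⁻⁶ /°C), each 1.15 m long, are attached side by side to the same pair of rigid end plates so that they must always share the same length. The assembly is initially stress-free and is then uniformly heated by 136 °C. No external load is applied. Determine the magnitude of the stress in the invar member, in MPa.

σ ≈ 35.7 MPa (tensile)

Equilibrium of a rigid end plate with no external load gives equal and opposite internal forces ±P in the two members. Since α_{titanium alloy} > α_{invar}, heating drives the titanium alloy into compression and the invar into tension.
Compatibility of the two members (thermal + elastic change equal): (α₁ − α₂)ΔT = P·[1/(A₁E₁) + 1/(A₂E₂)].
|α₁ − α₂|·ΔT = 7.8×10⁻⁶ × 136 = 0.001061.
1/(A₁E₁) + 1/(A₂E₂) = 1/(975×106×10³) + 1/(2350×143×10³) = 1.265×10⁻⁸ N⁻¹.
So P = 0.001061 / 1.265×10⁻⁸ = 83.85 kN.
σ_{invar} = P/A₂ = 83850/2350 = 35.68 MPa, tensile.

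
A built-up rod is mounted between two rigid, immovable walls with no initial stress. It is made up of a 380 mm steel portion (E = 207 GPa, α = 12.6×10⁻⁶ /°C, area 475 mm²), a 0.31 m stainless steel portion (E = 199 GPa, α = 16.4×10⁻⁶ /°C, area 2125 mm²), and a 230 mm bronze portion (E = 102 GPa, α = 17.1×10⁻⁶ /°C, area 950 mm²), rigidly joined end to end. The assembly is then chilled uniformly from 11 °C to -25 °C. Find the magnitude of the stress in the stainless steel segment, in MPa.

σ ≈ 33.5 MPa (tensile)

Free thermal contraction of the whole bar: Σ αᵢΔT Lᵢ = 12.6×10⁻⁶×36×380 + 16.4×10⁻⁶×36×310 + 17.1×10⁻⁶×36×230 = 0.497 mm.
The walls prevent any net length change, so an axial force P (same in every segment) develops. Compatibility: P · Σ Lᵢ/(AᵢEᵢ) = δ_free.
The series flexibility is Σ Lᵢ/(AᵢEᵢ) = 380/(475×207×10³) + 310/(2125×199×10³) + 230/(950×102×10³) = 6.971×10⁻⁶ mm/N.
Hence P = δ_free / Σ(L/AE) = 0.497/6.971×10⁻⁶ = 71.29 kN (tensile).
σ_{stainless steel} = P / A = 71290 / 2125 = 33.55 MPa.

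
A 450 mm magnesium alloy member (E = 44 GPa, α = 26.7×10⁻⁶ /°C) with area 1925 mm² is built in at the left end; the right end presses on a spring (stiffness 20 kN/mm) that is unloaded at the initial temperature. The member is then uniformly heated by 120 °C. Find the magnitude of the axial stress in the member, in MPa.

If the spring were absent the member would lengthen by αΔT L = 26.7×10⁻⁶ × 120 × 450 = 1.442 mm.
Let P be the compressive force at the spring. The member shortens elastically by PL/(AE) and the spring compresses by P/k; together these equal δ_free.
So P = δ_free / [L/(AE) + 1/k] = 1.442 / [ 450/(1925×44×10³) + 1/(20×10³) ].
P = 1.442 / 5.531×10⁻⁵ = 26070 N.
σ = P/A = 26070/1925 = 13.54 MPa.

σ ≈ 13.5 MPa (compressive)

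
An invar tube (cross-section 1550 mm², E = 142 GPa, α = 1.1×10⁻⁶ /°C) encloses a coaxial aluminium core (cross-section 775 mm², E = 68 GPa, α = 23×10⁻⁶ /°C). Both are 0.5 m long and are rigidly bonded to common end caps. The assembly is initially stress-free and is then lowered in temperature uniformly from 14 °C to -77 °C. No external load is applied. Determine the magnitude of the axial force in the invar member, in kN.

P ≈ 84.7 kN (compressive in the invar)

The aluminium has the larger α, so on cooling it would change length more than the invar if both were free. The rigid plates force a common final length, so the aluminium is put into tension and the invar into compression, with equal and opposite forces P (no external load).
Compatibility of the two members (thermal + elastic change equal): (α₁ − α₂)ΔT = P·[1/(A₁E₁) + 1/(A₂E₂)].
|α₁ − α₂|·ΔT = 21.9×10⁻⁶ × 91 = 0.001993.
1/(A₁E₁) + 1/(A₂E₂) = 1/(1550×142×10³) + 1/(775×68×10³) = 2.352×10⁻⁸ N⁻¹.
So P = 0.001993 / 2.352×10⁻⁸ = 84.74 kN.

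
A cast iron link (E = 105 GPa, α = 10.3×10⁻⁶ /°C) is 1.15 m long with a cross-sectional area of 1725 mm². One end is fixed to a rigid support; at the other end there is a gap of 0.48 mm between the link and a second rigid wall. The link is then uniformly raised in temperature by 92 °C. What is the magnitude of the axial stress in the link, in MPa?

Free thermal elongation = αΔT L = 10.3×10⁻⁶ × 92 × 1150 = 1.09 mm.
The gap closes (δ_free > 0.48 mm) and the wall then resists a further 1.09 − 0.48 = 0.6097 mm of expansion.
That suppressed elongation corresponds to σ = E·Δ/L = 105×10³ × 0.6097/1150 = 55.67 MPa.

σ ≈ 55.7 MPa (compressive)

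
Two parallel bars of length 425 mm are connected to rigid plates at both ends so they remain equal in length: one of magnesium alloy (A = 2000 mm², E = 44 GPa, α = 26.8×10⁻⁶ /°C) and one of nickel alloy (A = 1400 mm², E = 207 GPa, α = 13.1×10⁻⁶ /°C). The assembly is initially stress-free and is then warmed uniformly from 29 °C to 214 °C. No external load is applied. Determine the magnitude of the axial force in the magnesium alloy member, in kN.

The magnesium alloy has the larger α, so on heating it would change length more than the nickel alloy if both were free. The rigid plates force a common final length, so the magnesium alloy is put into compression and the nickel alloy into tension, with equal and opposite forces P (no external load).
Equating the net (thermal + elastic) strains gives |α₁ − α₂|·ΔT = P·[1/(A₁E₁) + 1/(A₂E₂)].
|α₁ − α₂|·ΔT = 13.7×10⁻⁶ × 185 = 0.002535.
1/(A₁E₁) + 1/(A₂E₂) = 1/(2000×44×10³) + 1/(1400×207×10³) = 1.481×10⁻⁸ N⁻¹.
P = 0.002535 / 1.481×10⁻⁸ = 171100 N = 171.1 kN.

P ≈ 171 kN (compressive in the magnesium alloy)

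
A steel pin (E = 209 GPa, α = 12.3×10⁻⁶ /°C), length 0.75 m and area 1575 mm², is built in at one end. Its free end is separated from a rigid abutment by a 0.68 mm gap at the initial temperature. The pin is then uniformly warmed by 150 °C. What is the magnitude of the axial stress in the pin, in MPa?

If the wall were absent the pin would grow by αΔT L = 12.3×10⁻⁶ × 150 × 750 = 1.384 mm.
The gap closes (δ_free > 0.68 mm) and the wall then resists a further 1.384 − 0.68 = 0.7037 mm of expansion.
So σ = E(δ_free − g)/L = 209×10³ × 0.7037/750 = 196.1 MPa.

σ ≈ 196 MPa (compressive)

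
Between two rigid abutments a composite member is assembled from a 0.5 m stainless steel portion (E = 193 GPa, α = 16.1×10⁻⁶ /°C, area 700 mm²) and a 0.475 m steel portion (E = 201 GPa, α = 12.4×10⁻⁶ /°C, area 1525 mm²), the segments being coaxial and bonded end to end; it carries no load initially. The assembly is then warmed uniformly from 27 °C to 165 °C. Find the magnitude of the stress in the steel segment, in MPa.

If the supports were absent, the total length change would be Σ αᵢΔT Lᵢ = 16.1×10⁻⁶×138×500 + 12.4×10⁻⁶×138×475 = 1.924 mm.
The rigid supports impose zero overall length change; the single axial force P common to all segments must satisfy P Σ Lᵢ/(AᵢEᵢ) = δ_free.
The series flexibility is Σ Lᵢ/(AᵢEᵢ) = 500/(700×193×10³) + 475/(1525×201×10³) = 5.251×10⁻⁶ mm/N.
Hence P = δ_free / Σ(L/AE) = 1.924/5.251×10⁻⁶ = 366.4 kN (compressive).
σ_{steel} = P / A = 366400 / 1525 = 240.3 MPa.

σ ≈ 240 MPa (compressive)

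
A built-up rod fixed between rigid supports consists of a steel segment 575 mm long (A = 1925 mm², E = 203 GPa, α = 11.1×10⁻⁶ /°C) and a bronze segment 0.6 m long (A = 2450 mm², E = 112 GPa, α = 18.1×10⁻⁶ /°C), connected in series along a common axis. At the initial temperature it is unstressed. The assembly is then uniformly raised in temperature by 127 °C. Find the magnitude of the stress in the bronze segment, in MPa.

σ ≈ 244 MPa (compressive)

Free thermal expansion of the whole bar: Σ αᵢΔT Lᵢ = 11.1×10⁻⁶×127×575 + 18.1×10⁻⁶×127×600 = 2.19 mm.
Since the ends are fixed, an axial force P builds up, equal in every segment, with P · Σ Lᵢ/(AᵢEᵢ) = δ_free.
Σ Lᵢ/(AᵢEᵢ) = 575/(1925×203×10³) + 600/(2450×112×10³) = 3.658×10⁻⁶ mm/N.
So P = 2.19 / 3.658×10⁻⁶ = 598.6 kN, compressive.
σ_{bronze} = P / A = 598600 / 2450 = 244.3 MPa.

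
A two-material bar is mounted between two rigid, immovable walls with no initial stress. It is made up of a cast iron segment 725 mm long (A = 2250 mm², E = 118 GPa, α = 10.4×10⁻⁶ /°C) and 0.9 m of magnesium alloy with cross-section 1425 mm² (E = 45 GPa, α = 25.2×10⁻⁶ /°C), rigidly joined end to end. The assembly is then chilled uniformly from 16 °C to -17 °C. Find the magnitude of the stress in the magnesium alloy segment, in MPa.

σ ≈ 41.7 MPa (tensile)

With the walls removed the bar would change length by δ_free = Σ αᵢΔT Lᵢ = 10.4×10⁻⁶×33×725 + 25.2×10⁻⁶×33×900 = 0.9973 mm.
The rigid supports impose zero overall length change; the single axial force P common to all segments must satisfy P Σ Lᵢ/(AᵢEᵢ) = δ_free.
The series flexibility is Σ Lᵢ/(AᵢEᵢ) = 725/(2250×118×10³) + 900/(1425×45×10³) = 1.677×10⁻⁵ mm/N.
So P = 0.9973 / 1.677×10⁻⁵ = 59.48 kN, tensile.
σ_{magnesium alloy} = P / A = 59480 / 1425 = 41.74 MPa.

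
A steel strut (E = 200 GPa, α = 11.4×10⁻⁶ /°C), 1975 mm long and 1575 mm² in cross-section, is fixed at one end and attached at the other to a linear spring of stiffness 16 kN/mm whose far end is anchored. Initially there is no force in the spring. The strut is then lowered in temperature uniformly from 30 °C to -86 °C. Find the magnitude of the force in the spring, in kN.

P ≈ 38 kN

The unrestrained thermal change is αΔT L = 11.4×10⁻⁶ × 116 × 1975 = 2.612 mm.
With a force P in the spring, the elastic change of the strut is PL/(AE) and that of the spring is P/k; compatibility requires their sum to equal δ_free.
P [ L/(AE) + 1/k ] = δ_free → P [ 1975/(1575×200×10³) + 1/(16×10³) ] = 2.612.
P = 2.612 / 6.877×10⁻⁵ = 37980 N.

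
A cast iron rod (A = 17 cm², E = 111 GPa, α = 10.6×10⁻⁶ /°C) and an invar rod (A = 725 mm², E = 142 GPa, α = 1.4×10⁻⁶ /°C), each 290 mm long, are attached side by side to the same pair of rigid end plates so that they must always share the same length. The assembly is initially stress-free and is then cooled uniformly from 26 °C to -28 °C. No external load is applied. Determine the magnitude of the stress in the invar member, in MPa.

Both members must finish at the same length. With the larger α, the cast iron tends to over-contract; the plates restrain it, putting the cast iron in tension and the invar in compression. With no external load the two internal forces are equal and opposite, magnitude P.
Equating the net (thermal + elastic) strains gives |α₁ − α₂|·ΔT = P·[1/(A₁E₁) + 1/(A₂E₂)].
|α₁ − α₂|·ΔT = 9.2×10⁻⁶ × 54 = 0.0004968.
1/(A₁E₁) + 1/(A₂E₂) = 1/(1700×111×10³) + 1/(725×142×10³) = 1.501×10⁻⁸ N⁻¹.
P = 0.0004968 / 1.501×10⁻⁸ = 33090 N = 33.09 kN.
σ_{invar} = P/A₂ = 33090/725 = 45.64 MPa, compressive.

σ ≈ 45.6 MPa (compressive)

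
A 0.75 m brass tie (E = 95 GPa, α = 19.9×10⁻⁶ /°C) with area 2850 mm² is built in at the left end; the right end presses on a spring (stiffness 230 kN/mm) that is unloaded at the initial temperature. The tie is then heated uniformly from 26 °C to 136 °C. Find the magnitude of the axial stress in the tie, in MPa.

σ ≈ 80.9 MPa (compressive)

Free thermal expansion: δ_free = αΔT L = 19.9×10⁻⁶ × 110 × 750 = 1.642 mm.
Let P be the compressive force at the spring. The tie shortens elastically by PL/(AE) and the spring compresses by P/k; together these equal δ_free.
So P = δ_free / [L/(AE) + 1/k] = 1.642 / [ 750/(2850×95×10³) + 1/(230×10³) ].
P = 1.642 / 7.118×10⁻⁶ = 230700 N.
σ = P/A = 230700/2850 = 80.93 MPa.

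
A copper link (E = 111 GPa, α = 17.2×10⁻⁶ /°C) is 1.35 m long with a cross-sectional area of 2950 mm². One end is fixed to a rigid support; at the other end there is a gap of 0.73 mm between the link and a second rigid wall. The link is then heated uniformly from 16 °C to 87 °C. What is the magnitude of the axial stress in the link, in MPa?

σ ≈ 75.5 MPa (compressive)

If the wall were absent the link would grow by αΔT L = 17.2×10⁻⁶ × 71 × 1350 = 1.649 mm.
The gap closes (δ_free > 0.73 mm) and the wall then resists a further 1.649 − 0.73 = 0.9186 mm of expansion.
So σ = E(δ_free − g)/L = 111×10³ × 0.9186/1350 = 75.53 MPa.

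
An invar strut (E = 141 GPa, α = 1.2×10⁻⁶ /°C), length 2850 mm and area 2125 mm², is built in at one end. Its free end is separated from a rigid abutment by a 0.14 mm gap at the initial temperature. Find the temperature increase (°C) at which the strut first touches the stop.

Contact occurs when the free expansion equals the gap: αΔT L = 0.14 mm.
ΔT = 0.14 / (1.2×10⁻⁶ × 2850) = 40.94 °C.

ΔT ≈ 40.9 °C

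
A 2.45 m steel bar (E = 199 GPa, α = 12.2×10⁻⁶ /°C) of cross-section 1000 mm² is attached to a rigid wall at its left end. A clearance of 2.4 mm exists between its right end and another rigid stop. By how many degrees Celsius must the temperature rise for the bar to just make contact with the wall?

The gap closes when αΔT L = 2.4 mm, since the bar is still unstressed at that instant.
ΔT = 2.4 / (12.2×10⁻⁶ × 2450) = 80.29 °C.

ΔT ≈ 80.3 °C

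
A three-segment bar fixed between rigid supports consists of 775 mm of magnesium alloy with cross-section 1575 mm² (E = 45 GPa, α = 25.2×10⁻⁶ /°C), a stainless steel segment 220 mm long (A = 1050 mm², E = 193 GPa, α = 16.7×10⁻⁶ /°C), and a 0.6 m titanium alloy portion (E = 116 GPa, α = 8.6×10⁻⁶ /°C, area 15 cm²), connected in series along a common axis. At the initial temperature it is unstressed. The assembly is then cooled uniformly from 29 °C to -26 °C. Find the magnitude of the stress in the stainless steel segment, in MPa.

σ ≈ 96 MPa (tensile)

Free thermal contraction of the whole bar: Σ αᵢΔT Lᵢ = 25.2×10⁻⁶×55×775 + 16.7×10⁻⁶×55×220 + 8.6×10⁻⁶×55×600 = 1.56 mm.
Since the ends are fixed, an axial force P builds up, equal in every segment, with P · Σ Lᵢ/(AᵢEᵢ) = δ_free.
The series flexibility is Σ Lᵢ/(AᵢEᵢ) = 775/(1575×45×10³) + 220/(1050×193×10³) + 600/(1500×116×10³) = 1.547×10⁻⁵ mm/N.
Hence P = δ_free / Σ(L/AE) = 1.56/1.547×10⁻⁵ = 100.9 kN (tensile).
σ_{stainless steel} = P / A = 100900 / 1050 = 96.05 MPa.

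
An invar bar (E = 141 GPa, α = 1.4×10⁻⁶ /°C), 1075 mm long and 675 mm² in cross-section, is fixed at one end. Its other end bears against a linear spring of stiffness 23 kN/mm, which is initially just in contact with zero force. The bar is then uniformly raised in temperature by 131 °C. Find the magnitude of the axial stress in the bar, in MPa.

σ ≈ 5.33 MPa (compressive)

The unrestrained thermal change is αΔT L = 1.4×10⁻⁶ × 131 × 1075 = 0.1972 mm.
With a force P in the spring, the elastic change of the bar is PL/(AE) and that of the spring is P/k; compatibility requires their sum to equal δ_free.
P [ L/(AE) + 1/k ] = δ_free → P [ 1075/(675×141×10³) + 1/(23×10³) ] = 0.1972.
P = 0.1972 / 5.477×10⁻⁵ = 3599 N.
σ = P/A = 3599/675 = 5.333 MPa.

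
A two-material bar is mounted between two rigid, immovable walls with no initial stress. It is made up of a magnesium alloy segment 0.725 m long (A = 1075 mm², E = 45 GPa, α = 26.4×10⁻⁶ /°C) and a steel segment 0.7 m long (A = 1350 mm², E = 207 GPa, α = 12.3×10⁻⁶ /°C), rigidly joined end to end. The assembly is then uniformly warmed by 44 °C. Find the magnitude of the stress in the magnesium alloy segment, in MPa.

σ ≈ 64.9 MPa (compressive)

With the walls removed the bar would change length by δ_free = Σ αᵢΔT Lᵢ = 26.4×10⁻⁶×44×725 + 12.3×10⁻⁶×44×700 = 1.221 mm.
Since the ends are fixed, an axial force P builds up, equal in every segment, with P · Σ Lᵢ/(AᵢEᵢ) = δ_free.
Σ Lᵢ/(AᵢEᵢ) = 725/(1075×45×10³) + 700/(1350×207×10³) = 1.749×10⁻⁵ mm/N.
Hence P = δ_free / Σ(L/AE) = 1.221/1.749×10⁻⁵ = 69.8 kN (compressive).
σ_{magnesium alloy} = P / A = 69800 / 1075 = 64.93 MPa.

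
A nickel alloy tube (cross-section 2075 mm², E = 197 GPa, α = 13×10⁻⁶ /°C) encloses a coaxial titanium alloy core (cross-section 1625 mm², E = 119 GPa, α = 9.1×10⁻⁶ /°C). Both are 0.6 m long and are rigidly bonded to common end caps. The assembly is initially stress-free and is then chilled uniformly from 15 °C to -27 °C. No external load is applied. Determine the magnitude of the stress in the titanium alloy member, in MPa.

σ ≈ 13.2 MPa (compressive)

The nickel alloy has the larger α, so on cooling it would change length more than the titanium alloy if both were free. The rigid plates force a common final length, so the nickel alloy is put into tension and the titanium alloy into compression, with equal and opposite forces P (no external load).
Compatibility of the two members (thermal + elastic change equal): (α₁ − α₂)ΔT = P·[1/(A₁E₁) + 1/(A₂E₂)].
|α₁ − α₂|·ΔT = 3.9×10⁻⁶ × 42 = 0.0001638.
1/(A₁E₁) + 1/(A₂E₂) = 1/(2075×197×10³) + 1/(1625×119×10³) = 7.618×10⁻⁹ N⁻¹.
So P = 0.0001638 / 7.618×10⁻⁹ = 21.5 kN.
σ_{titanium alloy} = P/A₂ = 21500/1625 = 13.23 MPa, compressive.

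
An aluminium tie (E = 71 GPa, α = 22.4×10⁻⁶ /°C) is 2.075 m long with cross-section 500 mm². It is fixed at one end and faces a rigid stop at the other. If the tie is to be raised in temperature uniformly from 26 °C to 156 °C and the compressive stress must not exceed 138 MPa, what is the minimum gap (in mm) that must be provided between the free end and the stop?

With no wall the tie would lengthen by αΔT L = 22.4×10⁻⁶ × 130 × 2075 = 6.042 mm.
At the allowable stress the elastic shortening the wall may impose is σL/E = 138 × 2075 / (71×10³) = 4.033 mm.
So the gap has to take up the difference, g_min = δ_free − σL/E = 6.042 − 4.033 = 2.009 mm.

g ≈ 2.01 mm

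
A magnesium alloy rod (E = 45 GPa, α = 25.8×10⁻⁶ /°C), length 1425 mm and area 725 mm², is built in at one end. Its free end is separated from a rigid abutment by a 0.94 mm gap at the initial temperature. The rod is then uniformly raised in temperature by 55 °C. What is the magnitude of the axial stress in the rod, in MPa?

Free thermal elongation = αΔT L = 25.8×10⁻⁶ × 55 × 1425 = 2.022 mm.
The gap closes (δ_free > 0.94 mm) and the wall then resists a further 2.022 − 0.94 = 1.082 mm of expansion.
So σ = E(δ_free − g)/L = 45×10³ × 1.082/1425 = 34.17 MPa.

σ ≈ 34.2 MPa (compressive)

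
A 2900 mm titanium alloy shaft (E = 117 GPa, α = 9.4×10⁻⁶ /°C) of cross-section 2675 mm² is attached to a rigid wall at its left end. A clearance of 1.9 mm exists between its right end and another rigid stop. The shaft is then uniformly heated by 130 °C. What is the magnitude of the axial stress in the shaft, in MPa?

If the wall were absent the shaft would grow by αΔT L = 9.4×10⁻⁶ × 130 × 2900 = 3.544 mm.
This exceeds the 1.9 mm gap, so the wall pushes back. The portion of expansion that must be recovered elastically is δ_free − gap = 3.544 − 1.9 = 1.644 mm.
That suppressed elongation corresponds to σ = E·Δ/L = 117×10³ × 1.644/2900 = 66.32 MPa.

σ ≈ 66.3 MPa (compressive)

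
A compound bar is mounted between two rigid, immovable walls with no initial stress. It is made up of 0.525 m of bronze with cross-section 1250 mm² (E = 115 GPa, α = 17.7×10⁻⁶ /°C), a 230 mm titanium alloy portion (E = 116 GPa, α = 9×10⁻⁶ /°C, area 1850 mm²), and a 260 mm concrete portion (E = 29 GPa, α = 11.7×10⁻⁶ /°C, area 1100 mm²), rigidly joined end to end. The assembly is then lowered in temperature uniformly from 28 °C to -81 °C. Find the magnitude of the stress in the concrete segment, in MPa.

σ ≈ 111 MPa (tensile)

Free thermal contraction of the whole bar: Σ αᵢΔT Lᵢ = 17.7×10⁻⁶×109×525 + 9×10⁻⁶×109×230 + 11.7×10⁻⁶×109×260 = 1.57 mm.
The rigid supports impose zero overall length change; the single axial force P common to all segments must satisfy P Σ Lᵢ/(AᵢEᵢ) = δ_free.
Σ Lᵢ/(AᵢEᵢ) = 525/(1250×115×10³) + 230/(1850×116×10³) + 260/(1100×29×10³) = 1.287×10⁻⁵ mm/N.
Hence P = δ_free / Σ(L/AE) = 1.57/1.287×10⁻⁵ = 122 kN (tensile).
σ_{concrete} = P / A = 122000 / 1100 = 110.9 MPa.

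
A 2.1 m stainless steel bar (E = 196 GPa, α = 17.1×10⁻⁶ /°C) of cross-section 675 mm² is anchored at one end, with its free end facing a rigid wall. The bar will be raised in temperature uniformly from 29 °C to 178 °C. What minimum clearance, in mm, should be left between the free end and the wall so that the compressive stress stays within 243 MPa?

g ≈ 2.75 mm

With no wall the bar would lengthen by αΔT L = 17.1×10⁻⁶ × 149 × 2100 = 5.351 mm.
At the allowable stress the elastic shortening the wall may impose is σL/E = 243 × 2100 / (196×10³) = 2.604 mm.
So the gap has to take up the difference, g_min = δ_free − σL/E = 5.351 − 2.604 = 2.747 mm.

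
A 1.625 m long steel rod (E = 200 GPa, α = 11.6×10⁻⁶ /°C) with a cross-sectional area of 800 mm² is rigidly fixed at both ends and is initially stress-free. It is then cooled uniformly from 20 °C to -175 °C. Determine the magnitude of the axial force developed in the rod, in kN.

Full restraint means ε = 0, so the stress is σ = EαΔT = 200×10³ × 11.6×10⁻⁶ × 195 = 452.4 MPa.
Axial force P = σA = 452.4 × 800 = 361900 N = 361.9 kN, tensile.

P ≈ 362 kN (tensile)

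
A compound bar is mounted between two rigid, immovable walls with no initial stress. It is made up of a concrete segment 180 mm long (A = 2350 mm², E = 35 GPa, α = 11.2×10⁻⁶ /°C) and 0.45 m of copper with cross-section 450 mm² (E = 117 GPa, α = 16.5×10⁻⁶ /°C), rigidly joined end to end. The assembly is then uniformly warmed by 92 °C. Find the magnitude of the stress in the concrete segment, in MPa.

σ ≈ 34.4 MPa (compressive)

If the supports were absent, the total length change would be Σ αᵢΔT Lᵢ = 11.2×10⁻⁶×92×180 + 16.5×10⁻⁶×92×450 = 0.8686 mm.
The rigid supports impose zero overall length change; the single axial force P common to all segments must satisfy P Σ Lᵢ/(AᵢEᵢ) = δ_free.
The series flexibility is Σ Lᵢ/(AᵢEᵢ) = 180/(2350×35×10³) + 450/(450×117×10³) = 1.074×10⁻⁵ mm/N.
Hence P = δ_free / Σ(L/AE) = 0.8686/1.074×10⁻⁵ = 80.91 kN (compressive).
σ_{concrete} = P / A = 80910 / 2350 = 34.43 MPa.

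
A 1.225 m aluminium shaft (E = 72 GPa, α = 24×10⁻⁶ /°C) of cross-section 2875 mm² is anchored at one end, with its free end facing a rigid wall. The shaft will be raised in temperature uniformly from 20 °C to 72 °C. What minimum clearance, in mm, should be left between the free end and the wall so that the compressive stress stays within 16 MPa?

With no wall the shaft would lengthen by αΔT L = 24×10⁻⁶ × 52 × 1225 = 1.529 mm.
At the allowable stress the elastic shortening the wall may impose is σL/E = 16 × 1225 / (72×10³) = 0.2722 mm.
So the gap has to take up the difference, g_min = δ_free − σL/E = 1.529 − 0.2722 = 1.257 mm.

g ≈ 1.26 mm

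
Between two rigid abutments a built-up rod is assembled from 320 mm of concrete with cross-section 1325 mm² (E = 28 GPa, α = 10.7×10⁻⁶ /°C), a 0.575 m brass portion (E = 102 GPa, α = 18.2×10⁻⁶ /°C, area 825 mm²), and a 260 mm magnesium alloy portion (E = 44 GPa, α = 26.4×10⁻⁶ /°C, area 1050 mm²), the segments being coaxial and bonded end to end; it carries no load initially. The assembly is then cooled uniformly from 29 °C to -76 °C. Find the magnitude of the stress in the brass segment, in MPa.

With the walls removed the bar would change length by δ_free = Σ αᵢΔT Lᵢ = 10.7×10⁻⁶×105×320 + 18.2×10⁻⁶×105×575 + 26.4×10⁻⁶×105×260 = 2.179 mm.
The walls prevent any net length change, so an axial force P (same in every segment) develops. Compatibility: P · Σ Lᵢ/(AᵢEᵢ) = δ_free.
The series flexibility is Σ Lᵢ/(AᵢEᵢ) = 320/(1325×28×10³) + 575/(825×102×10³) + 260/(1050×44×10³) = 2.109×10⁻⁵ mm/N.
Hence P = δ_free / Σ(L/AE) = 2.179/2.109×10⁻⁵ = 103.3 kN (tensile).
σ_{brass} = P / A = 103300 / 825 = 125.3 MPa.

σ ≈ 125 MPa (tensile)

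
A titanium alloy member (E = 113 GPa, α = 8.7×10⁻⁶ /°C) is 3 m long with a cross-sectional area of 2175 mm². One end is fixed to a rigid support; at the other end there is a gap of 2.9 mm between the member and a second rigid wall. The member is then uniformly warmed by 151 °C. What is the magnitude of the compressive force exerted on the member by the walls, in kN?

Unrestrained expansion: δ_free = αΔT L = 8.7×10⁻⁶ × 151 × 3000 = 3.941 mm.
This exceeds the 2.9 mm gap, so the wall pushes back. The portion of expansion that must be recovered elastically is δ_free − gap = 3.941 − 2.9 = 1.041 mm.
That suppressed elongation corresponds to σ = E·Δ/L = 113×10³ × 1.041/3000 = 39.21 MPa.
Force on the wall = σA = 39.21 × 2175 mm² = 85.29 kN.

P ≈ 85.3 kN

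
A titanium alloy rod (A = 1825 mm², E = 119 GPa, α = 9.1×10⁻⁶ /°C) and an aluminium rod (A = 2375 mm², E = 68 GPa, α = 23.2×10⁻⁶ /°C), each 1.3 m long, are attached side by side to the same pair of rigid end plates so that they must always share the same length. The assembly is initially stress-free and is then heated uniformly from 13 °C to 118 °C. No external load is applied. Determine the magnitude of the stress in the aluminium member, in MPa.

Equilibrium of a rigid end plate with no external load gives equal and opposite internal forces ±P in the two members. Since α_{aluminium} > α_{titanium alloy}, heating drives the aluminium into compression and the titanium alloy into tension.
Equating the net (thermal + elastic) strains gives |α₁ − α₂|·ΔT = P·[1/(A₁E₁) + 1/(A₂E₂)].
|α₁ − α₂|·ΔT = 14.1×10⁻⁶ × 105 = 0.00148.
1/(A₁E₁) + 1/(A₂E₂) = 1/(1825×119×10³) + 1/(2375×68×10³) = 1.08×10⁻⁸ N⁻¹.
So P = 0.00148 / 1.08×10⁻⁸ = 137.1 kN.
σ_{aluminium} = P/A₂ = 137100/2375 = 57.74 MPa, compressive.

σ ≈ 57.7 MPa (compressive)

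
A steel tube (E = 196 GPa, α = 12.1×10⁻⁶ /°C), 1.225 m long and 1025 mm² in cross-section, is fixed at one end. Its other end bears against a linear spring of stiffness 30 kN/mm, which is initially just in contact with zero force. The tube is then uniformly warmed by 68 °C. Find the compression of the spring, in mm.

If the spring were absent the tube would lengthen by αΔT L = 12.1×10⁻⁶ × 68 × 1225 = 1.008 mm.
With a force P in the spring, the elastic change of the tube is PL/(AE) and that of the spring is P/k; compatibility requires their sum to equal δ_free.
P [ L/(AE) + 1/k ] = δ_free → P [ 1225/(1025×196×10³) + 1/(30×10³) ] = 1.008.
P = 1.008 / 3.943×10⁻⁵ = 25560 N.
Spring compression = P/k = 25560/(30×10³) = 0.8521 mm.

δ ≈ 0.852 mm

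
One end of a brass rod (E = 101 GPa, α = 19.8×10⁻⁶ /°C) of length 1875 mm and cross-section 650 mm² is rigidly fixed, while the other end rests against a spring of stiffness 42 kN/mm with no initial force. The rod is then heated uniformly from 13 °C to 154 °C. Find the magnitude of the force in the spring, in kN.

If the spring were absent the rod would lengthen by αΔT L = 19.8×10⁻⁶ × 141 × 1875 = 5.235 mm.
With a force P in the spring, the elastic change of the rod is PL/(AE) and that of the spring is P/k; compatibility requires their sum to equal δ_free.
So P = δ_free / [L/(AE) + 1/k] = 5.235 / [ 1875/(650×101×10³) + 1/(42×10³) ].
P = 5.235 / 5.237×10⁻⁵ = 99950 N.

P ≈ 100 kN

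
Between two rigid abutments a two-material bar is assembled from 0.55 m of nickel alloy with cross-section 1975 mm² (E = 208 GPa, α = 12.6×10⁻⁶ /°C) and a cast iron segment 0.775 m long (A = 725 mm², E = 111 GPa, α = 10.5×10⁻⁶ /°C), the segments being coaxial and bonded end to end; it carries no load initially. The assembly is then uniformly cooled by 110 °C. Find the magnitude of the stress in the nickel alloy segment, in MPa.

If the supports were absent, the total length change would be Σ αᵢΔT Lᵢ = 12.6×10⁻⁶×110×550 + 10.5×10⁻⁶×110×775 = 1.657 mm.
Since the ends are fixed, an axial force P builds up, equal in every segment, with P · Σ Lᵢ/(AᵢEᵢ) = δ_free.
Σ Lᵢ/(AᵢEᵢ) = 550/(1975×208×10³) + 775/(725×111×10³) = 1.097×10⁻⁵ mm/N.
P = 1.657 / 1.097×10⁻⁵ = 151100 N = 151.1 kN, tensile.
σ_{nickel alloy} = P / A = 151100 / 1975 = 76.51 MPa.

σ ≈ 76.5 MPa (tensile)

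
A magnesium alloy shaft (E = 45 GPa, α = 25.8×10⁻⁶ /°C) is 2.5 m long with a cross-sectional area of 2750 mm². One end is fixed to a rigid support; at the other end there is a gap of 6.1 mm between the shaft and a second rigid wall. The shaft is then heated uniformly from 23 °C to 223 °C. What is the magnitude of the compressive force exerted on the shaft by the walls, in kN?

P ≈ 337 kN

Unrestrained expansion: δ_free = αΔT L = 25.8×10⁻⁶ × 200 × 2500 = 12.9 mm.
This exceeds the 6.1 mm gap, so the wall pushes back. The portion of expansion that must be recovered elastically is δ_free − gap = 12.9 − 6.1 = 6.8 mm.
Compatibility: PL/(AE) = 6.8 mm, so σ = P/A = E × (6.8/2500) = 122.4 MPa.
P = σA = 122.4 × 2750 = 336.6 kN.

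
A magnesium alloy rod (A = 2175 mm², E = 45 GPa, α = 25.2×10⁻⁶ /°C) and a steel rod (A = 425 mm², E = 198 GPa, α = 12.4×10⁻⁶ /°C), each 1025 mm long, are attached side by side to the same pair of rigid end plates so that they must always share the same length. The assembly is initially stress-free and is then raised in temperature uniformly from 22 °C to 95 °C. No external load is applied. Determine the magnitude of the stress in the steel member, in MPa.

Both members must finish at the same length. With the larger α, the magnesium alloy tends to over-expand; the plates restrain it, putting the magnesium alloy in compression and the steel in tension. With no external load the two internal forces are equal and opposite, magnitude P.
Compatibility of the two members (thermal + elastic change equal): (α₁ − α₂)ΔT = P·[1/(A₁E₁) + 1/(A₂E₂)].
|α₁ − α₂|·ΔT = 12.8×10⁻⁶ × 73 = 0.0009344.
1/(A₁E₁) + 1/(A₂E₂) = 1/(2175×45×10³) + 1/(425×198×10³) = 2.21×10⁻⁸ N⁻¹.
So P = 0.0009344 / 2.21×10⁻⁸ = 42.28 kN.
σ_{steel} = P/A₂ = 42280/425 = 99.48 MPa, tensile.

σ ≈ 99.5 MPa (tensile)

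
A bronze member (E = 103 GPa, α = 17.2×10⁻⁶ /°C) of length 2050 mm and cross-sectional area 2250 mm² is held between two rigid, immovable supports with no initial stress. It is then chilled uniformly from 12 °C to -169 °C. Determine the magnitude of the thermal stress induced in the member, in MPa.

Because both ends are immovable the net strain is zero, and the suppressed thermal strain is αΔT = 17.2×10⁻⁶ × 181 = 3113.2×10⁻⁶.
σ = EαΔT = 103×10³ × 17.2×10⁻⁶ × 181 = 320.7 MPa (tensile; the member is trying to contract).

σ ≈ 321 MPa (tensile)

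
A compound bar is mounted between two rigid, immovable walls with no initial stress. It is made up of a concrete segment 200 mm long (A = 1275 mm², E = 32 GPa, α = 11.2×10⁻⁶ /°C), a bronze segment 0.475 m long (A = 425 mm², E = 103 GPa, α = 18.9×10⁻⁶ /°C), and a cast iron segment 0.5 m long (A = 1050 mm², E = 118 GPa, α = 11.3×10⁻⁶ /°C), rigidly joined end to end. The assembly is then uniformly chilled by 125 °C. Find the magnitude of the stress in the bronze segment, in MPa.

With the walls removed the bar would change length by δ_free = Σ αᵢΔT Lᵢ = 11.2×10⁻⁶×125×200 + 18.9×10⁻⁶×125×475 + 11.3×10⁻⁶×125×500 = 2.108 mm.
The walls prevent any net length change, so an axial force P (same in every segment) develops. Compatibility: P · Σ Lᵢ/(AᵢEᵢ) = δ_free.
Σ Lᵢ/(AᵢEᵢ) = 200/(1275×32×10³) + 475/(425×103×10³) + 500/(1050×118×10³) = 1.979×10⁻⁵ mm/N.
Hence P = δ_free / Σ(L/AE) = 2.108/1.979×10⁻⁵ = 106.5 kN (tensile).
σ_{bronze} = P / A = 106500 / 425 = 250.7 MPa.

σ ≈ 251 MPa (tensile)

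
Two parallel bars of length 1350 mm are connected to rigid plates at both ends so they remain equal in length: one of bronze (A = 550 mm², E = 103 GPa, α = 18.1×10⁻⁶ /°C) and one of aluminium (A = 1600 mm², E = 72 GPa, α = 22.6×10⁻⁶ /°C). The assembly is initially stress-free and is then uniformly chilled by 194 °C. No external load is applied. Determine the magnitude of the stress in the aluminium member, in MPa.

σ ≈ 20.7 MPa (tensile)

Both members must finish at the same length. With the larger α, the aluminium tends to over-contract; the plates restrain it, putting the aluminium in tension and the bronze in compression. With no external load the two internal forces are equal and opposite, magnitude P.
Setting the final lengths equal and cancelling L: (α₁ − α₂)ΔT = P/(A₁E₁) + P/(A₂E₂).
|α₁ − α₂|·ΔT = 4.5×10⁻⁶ × 194 = 0.000873.
1/(A₁E₁) + 1/(A₂E₂) = 1/(550×103×10³) + 1/(1600×72×10³) = 2.633×10⁻⁸ N⁻¹.
So P = 0.000873 / 2.633×10⁻⁸ = 33.15 kN.
σ_{aluminium} = P/A₂ = 33150/1600 = 20.72 MPa, tensile.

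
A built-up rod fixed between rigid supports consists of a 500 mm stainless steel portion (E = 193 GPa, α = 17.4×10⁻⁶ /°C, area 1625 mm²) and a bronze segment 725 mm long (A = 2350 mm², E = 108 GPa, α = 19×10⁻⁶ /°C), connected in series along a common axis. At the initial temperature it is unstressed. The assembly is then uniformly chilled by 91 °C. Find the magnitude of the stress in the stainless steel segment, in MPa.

Free thermal contraction of the whole bar: Σ αᵢΔT Lᵢ = 17.4×10⁻⁶×91×500 + 19×10⁻⁶×91×725 = 2.045 mm.
The rigid supports impose zero overall length change; the single axial force P common to all segments must satisfy P Σ Lᵢ/(AᵢEᵢ) = δ_free.
The series flexibility is Σ Lᵢ/(AᵢEᵢ) = 500/(1625×193×10³) + 725/(2350×108×10³) = 4.451×10⁻⁶ mm/N.
P = 2.045 / 4.451×10⁻⁶ = 459500 N = 459.5 kN, tensile.
σ_{stainless steel} = P / A = 459500 / 1625 = 282.8 MPa.

σ ≈ 283 MPa (tensile)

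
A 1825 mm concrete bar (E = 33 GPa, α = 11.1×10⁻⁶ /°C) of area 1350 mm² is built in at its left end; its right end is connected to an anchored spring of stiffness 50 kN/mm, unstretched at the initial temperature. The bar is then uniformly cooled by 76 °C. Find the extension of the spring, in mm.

δ ≈ 0.505 mm

Free thermal contraction: δ_free = αΔT L = 11.1×10⁻⁶ × 76 × 1825 = 1.54 mm.
Let P be the tensile force in the spring. The bar extends elastically by PL/(AE) and the spring stretches by P/k; together these equal δ_free.
So P = δ_free / [L/(AE) + 1/k] = 1.54 / [ 1825/(1350×33×10³) + 1/(50×10³) ].
P = 1.54 / 6.097×10⁻⁵ = 25250 N.
Spring extension = P/k = 25250/(50×10³) = 0.5051 mm.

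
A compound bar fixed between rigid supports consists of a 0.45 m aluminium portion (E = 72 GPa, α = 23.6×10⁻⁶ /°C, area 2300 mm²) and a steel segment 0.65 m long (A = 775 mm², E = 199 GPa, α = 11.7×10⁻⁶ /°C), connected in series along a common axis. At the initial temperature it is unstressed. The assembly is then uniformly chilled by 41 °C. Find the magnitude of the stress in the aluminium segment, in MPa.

Free thermal contraction of the whole bar: Σ αᵢΔT Lᵢ = 23.6×10⁻⁶×41×450 + 11.7×10⁻⁶×41×650 = 0.7472 mm.
The rigid supports impose zero overall length change; the single axial force P common to all segments must satisfy P Σ Lᵢ/(AᵢEᵢ) = δ_free.
The series flexibility is Σ Lᵢ/(AᵢEᵢ) = 450/(2300×72×10³) + 650/(775×199×10³) = 6.932×10⁻⁶ mm/N.
P = 0.7472 / 6.932×10⁻⁶ = 107800 N = 107.8 kN, tensile.
σ_{aluminium} = P / A = 107800 / 2300 = 46.87 MPa.

σ ≈ 46.9 MPa (tensile)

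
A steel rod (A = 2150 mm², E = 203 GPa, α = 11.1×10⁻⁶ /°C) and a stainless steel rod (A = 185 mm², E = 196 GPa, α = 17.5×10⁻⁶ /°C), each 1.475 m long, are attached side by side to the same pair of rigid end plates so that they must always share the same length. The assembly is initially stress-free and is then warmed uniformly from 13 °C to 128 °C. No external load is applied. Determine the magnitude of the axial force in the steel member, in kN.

Equilibrium of a rigid end plate with no external load gives equal and opposite internal forces ±P in the two members. Since α_{stainless steel} > α_{steel}, heating drives the stainless steel into compression and the steel into tension.
Equating the net (thermal + elastic) strains gives |α₁ − α₂|·ΔT = P·[1/(A₁E₁) + 1/(A₂E₂)].
|α₁ − α₂|·ΔT = 6.4×10⁻⁶ × 115 = 0.000736.
1/(A₁E₁) + 1/(A₂E₂) = 1/(2150×203×10³) + 1/(185×196×10³) = 2.987×10⁻⁸ N⁻¹.
P = 0.000736 / 2.987×10⁻⁸ = 24640 N = 24.64 kN.

P ≈ 24.6 kN (tensile in the steel)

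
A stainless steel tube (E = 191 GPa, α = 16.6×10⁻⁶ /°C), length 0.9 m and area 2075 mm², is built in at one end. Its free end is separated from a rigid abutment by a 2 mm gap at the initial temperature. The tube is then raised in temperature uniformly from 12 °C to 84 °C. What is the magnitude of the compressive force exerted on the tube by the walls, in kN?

P ≈ 0 kN

If the wall were absent the tube would grow by αΔT L = 16.6×10⁻⁶ × 72 × 900 = 1.076 mm.
Since δ_free = 1.08 mm is less than the 2 mm gap, the tube never touches the wall. No axial force develops.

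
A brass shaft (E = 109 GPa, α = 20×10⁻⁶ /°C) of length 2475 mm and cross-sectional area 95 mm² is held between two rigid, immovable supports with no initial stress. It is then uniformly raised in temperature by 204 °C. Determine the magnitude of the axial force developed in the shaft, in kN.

P ≈ 42.2 kN (compressive)

Full restraint means ε = 0, so the stress is σ = EαΔT = 109×10³ × 20×10⁻⁶ × 204 = 444.7 MPa.
Then P = σA = 444.7 × 95 mm² = 42.25 kN, compressive.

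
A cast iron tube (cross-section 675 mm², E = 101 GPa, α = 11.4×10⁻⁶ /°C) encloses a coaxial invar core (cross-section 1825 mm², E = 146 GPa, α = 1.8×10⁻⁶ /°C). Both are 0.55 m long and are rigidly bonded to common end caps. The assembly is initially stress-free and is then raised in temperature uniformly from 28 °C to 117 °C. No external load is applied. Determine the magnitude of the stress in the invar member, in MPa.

Both members must finish at the same length. With the larger α, the cast iron tends to over-expand; the plates restrain it, putting the cast iron in compression and the invar in tension. With no external load the two internal forces are equal and opposite, magnitude P.
Compatibility of the two members (thermal + elastic change equal): (α₁ − α₂)ΔT = P·[1/(A₁E₁) + 1/(A₂E₂)].
|α₁ − α₂|·ΔT = 9.6×10⁻⁶ × 89 = 0.0008544.
1/(A₁E₁) + 1/(A₂E₂) = 1/(675×101×10³) + 1/(1825×146×10³) = 1.842×10⁻⁸ N⁻¹.
So P = 0.0008544 / 1.842×10⁻⁸ = 46.38 kN.
σ_{invar} = P/A₂ = 46380/1825 = 25.41 MPa, tensile.

σ ≈ 25.4 MPa (tensile)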